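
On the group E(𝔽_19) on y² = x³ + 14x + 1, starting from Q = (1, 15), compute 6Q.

Double-and-add on 6 = (110)₂. Start with Q = (1, 15) for the leading 1-bit.
double: tangent at (1, 15): λ = (3·1² + 14)/(2·15) ≡ 17/11. 11⁻¹ ≡ 7 (mod 19), so λ ≡ 17·7 ≡ 5.
  x = λ² - 1 - 1 = 25 - 2 ≡ 4; y = λ·(1 - 4) - 15 ≡ 8. → (4, 8)
add Q: (4, 8) + (1, 15). λ = (15 - 8)/(1 - 4) ≡ 7/16 mod 19. 16⁻¹ ≡ 6 (mod 19) since 16·6 = 96 ≡ 1, so λ ≡ 4.
  x = λ² - 4 - 1 = 16 - 5 ≡ 11; y = λ·(4 - 11) - 8 ≡ 2. → (11, 2)
double: tangent at (11, 2): λ = (3·11² + 14)/(2·2) ≡ 16/4. 4⁻¹ ≡ 5 (mod 19) since 4·5 = 20 ≡ 1, so λ ≡ 16·5 ≡ 4.
  x = λ² - 11 - 11 = 16 - 22 ≡ 13; y = λ·(11 - 13) - 2 ≡ 9. → (13, 9)

(13, 9)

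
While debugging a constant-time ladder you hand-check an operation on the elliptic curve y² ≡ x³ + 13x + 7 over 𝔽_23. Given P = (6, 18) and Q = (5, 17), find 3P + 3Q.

First 3P:
Repeated addition: build up to 3P.
2P: tangent at (6, 18): λ = (3·6² + 13)/(2·18) ≡ 6/13. 13⁻¹ ≡ 16 (mod 23) since 13·16 = 208 ≡ 1, so λ ≡ 6·16 ≡ 4.
  x = λ² - 6 - 6 = 16 - 12 ≡ 4; y = λ·(6 - 4) - 18 ≡ 13. → (4, 13)
3P: (4, 13) + (6, 18). λ = (18 - 13)/(6 - 4) ≡ 5/2 mod 23. 2⁻¹ ≡ 12 (mod 23), so λ ≡ 14.
  x = λ² - 4 - 6 = 196 - 10 ≡ 2; y = λ·(4 - 2) - 13 ≡ 15. → (2, 15)
3P = (2, 15).
Next 3Q:
Repeated addition: build up to 3Q.
2Q: tangent at (5, 17): λ = (3·5² + 13)/(2·17) ≡ 19/11. 11⁻¹ ≡ 21 (mod 23), so λ ≡ 19·21 ≡ 8.
  x = λ² - 5 - 5 = 64 - 10 ≡ 8; y = λ·(5 - 8) - 17 ≡ 5. → (8, 5)
3Q: (8, 5) + (5, 17). λ = (17 - 5)/(5 - 8) ≡ 12/20 mod 23. 20⁻¹ ≡ 15 (mod 23) since 20·15 = 300 ≡ 1, so λ ≡ 19.
  x = λ² - 8 - 5 = 361 - 13 ≡ 3; y = λ·(8 - 3) - 5 ≡ 21. → (3, 21)
3Q = (3, 21).
Finally 3P + 3Q:
(2, 15) + (3, 21). λ = (21 - 15)/(3 - 2) ≡ 6/1 mod 23. 1⁻¹ ≡ 1 (mod 23) since 1·1 = 1 ≡ 1, so λ ≡ 6.
  x = λ² - 2 - 3 = 36 - 5 ≡ 8; y = λ·(2 - 8) - 15 ≡ 18. → (8, 18)

(8, 18)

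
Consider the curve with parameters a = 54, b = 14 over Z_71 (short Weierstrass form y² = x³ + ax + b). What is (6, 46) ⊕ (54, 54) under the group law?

(13, 12)

(6, 46) + (54, 54). λ = (54 - 46)/(54 - 6) ≡ 8/48 mod 71. 48⁻¹ ≡ 37 (mod 71), so λ ≡ 12.
  x = λ² - 6 - 54 = 144 - 60 ≡ 13; y = λ·(6 - 13) - 46 ≡ 12. → (13, 12)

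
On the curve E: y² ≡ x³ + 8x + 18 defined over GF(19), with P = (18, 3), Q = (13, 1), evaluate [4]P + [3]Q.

(8, 10)

First 4P:
Repeated addition: build up to 4P.
2P: tangent at (18, 3): λ = (3·18² + 8)/(2·3) ≡ 11/6. 6⁻¹ ≡ 16 (mod 19), so λ ≡ 11·16 ≡ 5.
  x = λ² - 18 - 18 = 25 - 36 ≡ 8; y = λ·(18 - 8) - 3 ≡ 9. → (8, 9)
3P: (8, 9) + (18, 3). λ = (3 - 9)/(18 - 8) ≡ 13/10 mod 19. 10⁻¹ ≡ 2 (mod 19) since 10·2 = 20 ≡ 1, so λ ≡ 7.
  x = λ² - 8 - 18 = 49 - 26 ≡ 4; y = λ·(8 - 4) - 9 ≡ 0. → (4, 0)
4P: (4, 0) + (18, 3). λ = (3 - 0)/(18 - 4) ≡ 3/14 mod 19. 14⁻¹ ≡ 15 (mod 19) since 14·15 = 210 ≡ 1, so λ ≡ 7.
  x = λ² - 4 - 18 = 49 - 22 ≡ 8; y = λ·(4 - 8) - 0 ≡ 10. → (8, 10)
4P = (8, 10).
Next 3Q:
Repeated addition: build up to 3Q.
2Q: tangent at (13, 1): λ = (3·13² + 8)/(2·1) ≡ 2/2. 2⁻¹ ≡ 10 (mod 19), so λ ≡ 2·10 ≡ 1.
  x = λ² - 13 - 13 = 1 - 26 ≡ 13; y = λ·(13 - 13) - 1 ≡ 18. → (13, 18)
3Q: (13, 18) + (13, 1): same x and y₁ ≡ -y₂, so the sum is O.
3Q = O.
Finally 4P + 3Q:
(8, 10) + O = (8, 10) (identity).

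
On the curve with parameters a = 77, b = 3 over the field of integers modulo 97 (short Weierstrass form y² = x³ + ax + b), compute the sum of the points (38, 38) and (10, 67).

(45, 42)

(38, 38) + (10, 67). λ = (67 - 38)/(10 - 38) ≡ 29/69 mod 97. 69⁻¹ ≡ 45 (mod 97) since 69·45 = 3105 ≡ 1, so λ ≡ 44.
  x = λ² - 38 - 10 = 1936 - 48 ≡ 45; y = λ·(38 - 45) - 38 ≡ 42. → (45, 42)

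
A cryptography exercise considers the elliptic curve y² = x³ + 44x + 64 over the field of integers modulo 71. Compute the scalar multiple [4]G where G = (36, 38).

Repeated addition: build up to 4G.
2G: tangent at (36, 38): λ = (3·36² + 44)/(2·38) ≡ 27/5. 5⁻¹ ≡ 57 (mod 71) since 5·57 = 285 ≡ 1, so λ ≡ 27·57 ≡ 48.
  x = λ² - 36 - 36 = 2304 - 72 ≡ 31; y = λ·(36 - 31) - 38 ≡ 60. → (31, 60)
3G: (31, 60) + (36, 38). λ = (38 - 60)/(36 - 31) ≡ 49/5 mod 71. 5⁻¹ ≡ 57 (mod 71) since 5·57 = 285 ≡ 1, so λ ≡ 24.
  x = λ² - 31 - 36 = 576 - 67 ≡ 12; y = λ·(31 - 12) - 60 ≡ 41. → (12, 41)
4G: (12, 41) + (36, 38). λ = (38 - 41)/(36 - 12) ≡ 68/24 mod 71. 24⁻¹ ≡ 3 (mod 71) since 24·3 = 72 ≡ 1, so λ ≡ 62.
  x = λ² - 12 - 36 = 3844 - 48 ≡ 33; y = λ·(12 - 33) - 41 ≡ 6. → (33, 6)

(33, 6)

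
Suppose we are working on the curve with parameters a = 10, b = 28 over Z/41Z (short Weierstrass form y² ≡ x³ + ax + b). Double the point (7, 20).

tangent at (7, 20): λ = (3·7² + 10)/(2·20) ≡ 34/40. 40⁻¹ ≡ 40 (mod 41) since 40·40 = 1600 ≡ 1, so λ ≡ 34·40 ≡ 7.
  x = λ² - 7 - 7 = 49 - 14 ≡ 35; y = λ·(7 - 35) - 20 ≡ 30. → (35, 30)

(35, 30)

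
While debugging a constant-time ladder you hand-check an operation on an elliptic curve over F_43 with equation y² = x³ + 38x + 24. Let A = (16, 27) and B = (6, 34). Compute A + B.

(16, 27) + (6, 34). λ = (34 - 27)/(6 - 16) ≡ 7/33 mod 43. 33⁻¹ ≡ 30 (mod 43), so λ ≡ 38.
  x = λ² - 16 - 6 = 1444 - 22 ≡ 3; y = λ·(16 - 3) - 27 ≡ 37. → (3, 37)

(3, 37)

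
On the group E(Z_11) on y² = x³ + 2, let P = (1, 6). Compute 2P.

(7, 9)

tangent at (1, 6): λ = (3·1² + 0)/(2·6) ≡ 3/1. 1⁻¹ ≡ 1 (mod 11), so λ ≡ 3·1 ≡ 3.
  x = λ² - 1 - 1 = 9 - 2 ≡ 7; y = λ·(1 - 7) - 6 ≡ 9. → (7, 9)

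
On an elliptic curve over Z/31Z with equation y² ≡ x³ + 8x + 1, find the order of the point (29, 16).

2P: tangent at (29, 16): λ = (3·29² + 8)/(2·16) ≡ 20/1. 1⁻¹ ≡ 1 (mod 31) since 1·1 = 1 ≡ 1, so λ ≡ 20·1 ≡ 20.
  x = λ² - 29 - 29 = 400 - 58 ≡ 1; y = λ·(29 - 1) - 16 ≡ 17. → (1, 17)
3P: (1, 17) + (29, 16). λ = (16 - 17)/(29 - 1) ≡ 30/28 mod 31. 28⁻¹ ≡ 10 (mod 31), so λ ≡ 21.
  x = λ² - 1 - 29 = 441 - 30 ≡ 8; y = λ·(1 - 8) - 17 ≡ 22. → (8, 22)
4P: (8, 22) + (29, 16). λ = (16 - 22)/(29 - 8) ≡ 25/21 mod 31. 21⁻¹ ≡ 3 (mod 31) since 21·3 = 63 ≡ 1, so λ ≡ 13.
  x = λ² - 8 - 29 = 169 - 37 ≡ 8; y = λ·(8 - 8) - 22 ≡ 9. → (8, 9)
5P: (8, 9) + (29, 16). λ = (16 - 9)/(29 - 8) ≡ 7/21 mod 31. 21⁻¹ ≡ 3 (mod 31), so λ ≡ 21.
  x = λ² - 8 - 29 = 441 - 37 ≡ 1; y = λ·(8 - 1) - 9 ≡ 14. → (1, 14)
6P: (1, 14) + (29, 16). λ = (16 - 14)/(29 - 1) ≡ 2/28 mod 31. 28⁻¹ ≡ 10 (mod 31) since 28·10 = 280 ≡ 1, so λ ≡ 20.
  x = λ² - 1 - 29 = 400 - 30 ≡ 29; y = λ·(1 - 29) - 14 ≡ 15. → (29, 15)
7P: (29, 15) + (29, 16): same x and y₁ ≡ -y₂, so the sum is O.
7P = O, so the order is 7.

7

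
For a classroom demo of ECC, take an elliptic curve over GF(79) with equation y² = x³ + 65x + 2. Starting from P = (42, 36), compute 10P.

Repeated addition: build up to 10P.
2P: tangent at (42, 36): λ = (3·42² + 65)/(2·36) ≡ 64/72. 72⁻¹ ≡ 45 (mod 79) since 72·45 = 3240 ≡ 1, so λ ≡ 64·45 ≡ 36.
  x = λ² - 42 - 42 = 1296 - 84 ≡ 27; y = λ·(42 - 27) - 36 ≡ 30. → (27, 30)
3P: (27, 30) + (42, 36). λ = (36 - 30)/(42 - 27) ≡ 6/15 mod 79. 15⁻¹ ≡ 58 (mod 79), so λ ≡ 32.
  x = λ² - 27 - 42 = 1024 - 69 ≡ 7; y = λ·(27 - 7) - 30 ≡ 57. → (7, 57)
4P: (7, 57) + (42, 36). λ = (36 - 57)/(42 - 7) ≡ 58/35 mod 79. 35⁻¹ ≡ 70 (mod 79), so λ ≡ 31.
  x = λ² - 7 - 42 = 961 - 49 ≡ 43; y = λ·(7 - 43) - 57 ≡ 12. → (43, 12)
5P: (43, 12) + (42, 36). λ = (36 - 12)/(42 - 43) ≡ 24/78 mod 79. 78⁻¹ ≡ 78 (mod 79), so λ ≡ 55.
  x = λ² - 43 - 42 = 3025 - 85 ≡ 17; y = λ·(43 - 17) - 12 ≡ 75. → (17, 75)
6P: (17, 75) + (42, 36). λ = (36 - 75)/(42 - 17) ≡ 40/25 mod 79. 25⁻¹ ≡ 19 (mod 79) since 25·19 = 475 ≡ 1, so λ ≡ 49.
  x = λ² - 17 - 42 = 2401 - 59 ≡ 51; y = λ·(17 - 51) - 75 ≡ 76. → (51, 76)
7P: (51, 76) + (42, 36). λ = (36 - 76)/(42 - 51) ≡ 39/70 mod 79. 70⁻¹ ≡ 35 (mod 79), so λ ≡ 22.
  x = λ² - 51 - 42 = 484 - 93 ≡ 75; y = λ·(51 - 75) - 76 ≡ 28. → (75, 28)
8P: (75, 28) + (42, 36). λ = (36 - 28)/(42 - 75) ≡ 8/46 mod 79. 46⁻¹ ≡ 67 (mod 79), so λ ≡ 62.
  x = λ² - 75 - 42 = 3844 - 117 ≡ 14; y = λ·(75 - 14) - 28 ≡ 41. → (14, 41)
9P: (14, 41) + (42, 36). λ = (36 - 41)/(42 - 14) ≡ 74/28 mod 79. 28⁻¹ ≡ 48 (mod 79) since 28·48 = 1344 ≡ 1, so λ ≡ 76.
  x = λ² - 14 - 42 = 5776 - 56 ≡ 32; y = λ·(14 - 32) - 41 ≡ 13. → (32, 13)
10P: (32, 13) + (42, 36). λ = (36 - 13)/(42 - 32) ≡ 23/10 mod 79. 10⁻¹ ≡ 8 (mod 79), so λ ≡ 26.
  x = λ² - 32 - 42 = 676 - 74 ≡ 49; y = λ·(32 - 49) - 13 ≡ 19. → (49, 19)

(49, 19)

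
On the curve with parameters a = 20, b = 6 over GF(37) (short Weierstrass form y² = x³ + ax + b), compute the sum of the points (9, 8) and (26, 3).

(9, 8) + (26, 3). λ = (3 - 8)/(26 - 9) ≡ 32/17 mod 37. 17⁻¹ ≡ 24 (mod 37), so λ ≡ 28.
  x = λ² - 9 - 26 = 784 - 35 ≡ 9; y = λ·(9 - 9) - 8 ≡ 29. → (9, 29)

(9, 29)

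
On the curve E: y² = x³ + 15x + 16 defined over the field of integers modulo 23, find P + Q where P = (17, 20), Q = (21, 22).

(17, 20) + (21, 22). λ = (22 - 20)/(21 - 17) ≡ 2/4 mod 23. 4⁻¹ ≡ 6 (mod 23), so λ ≡ 12.
  x = λ² - 17 - 21 = 144 - 38 ≡ 14; y = λ·(17 - 14) - 20 ≡ 16. → (14, 16)

(14, 16)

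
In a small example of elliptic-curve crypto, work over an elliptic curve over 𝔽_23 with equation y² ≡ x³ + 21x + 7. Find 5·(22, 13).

(1, 12)

Write Q = (22, 13).
Repeated addition: build up to 5Q.
2Q: tangent at (22, 13): λ = (3·22² + 21)/(2·13) ≡ 1/3. 3⁻¹ ≡ 8 (mod 23), so λ ≡ 1·8 ≡ 8.
  x = λ² - 22 - 22 = 64 - 44 ≡ 20; y = λ·(22 - 20) - 13 ≡ 3. → (20, 3)
3Q: (20, 3) + (22, 13). λ = (13 - 3)/(22 - 20) ≡ 10/2 mod 23. 2⁻¹ ≡ 12 (mod 23) since 2·12 = 24 ≡ 1, so λ ≡ 5.
  x = λ² - 20 - 22 = 25 - 42 ≡ 6; y = λ·(20 - 6) - 3 ≡ 21. → (6, 21)
4Q: (6, 21) + (22, 13). λ = (13 - 21)/(22 - 6) ≡ 15/16 mod 23. 16⁻¹ ≡ 13 (mod 23) since 16·13 = 208 ≡ 1, so λ ≡ 11.
  x = λ² - 6 - 22 = 121 - 28 ≡ 1; y = λ·(6 - 1) - 21 ≡ 11. → (1, 11)
5Q: (1, 11) + (22, 13). λ = (13 - 11)/(22 - 1) ≡ 2/21 mod 23. 21⁻¹ ≡ 11 (mod 23) since 21·11 = 231 ≡ 1, so λ ≡ 22.
  x = λ² - 1 - 22 = 484 - 23 ≡ 1; y = λ·(1 - 1) - 11 ≡ 12. → (1, 12)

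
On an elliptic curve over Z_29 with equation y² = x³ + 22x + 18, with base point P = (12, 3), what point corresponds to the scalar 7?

Repeated addition: build up to 7P.
2P: tangent at (12, 3): λ = (3·12² + 22)/(2·3) ≡ 19/6. 6⁻¹ ≡ 5 (mod 29) since 6·5 = 30 ≡ 1, so λ ≡ 19·5 ≡ 8.
  x = λ² - 12 - 12 = 64 - 24 ≡ 11; y = λ·(12 - 11) - 3 ≡ 5. → (11, 5)
3P: (11, 5) + (12, 3). λ = (3 - 5)/(12 - 11) ≡ 27/1 mod 29. 1⁻¹ ≡ 1 (mod 29) since 1·1 = 1 ≡ 1, so λ ≡ 27.
  x = λ² - 11 - 12 = 729 - 23 ≡ 10; y = λ·(11 - 10) - 5 ≡ 22. → (10, 22)
4P: (10, 22) + (12, 3). λ = (3 - 22)/(12 - 10) ≡ 10/2 mod 29. 2⁻¹ ≡ 15 (mod 29), so λ ≡ 5.
  x = λ² - 10 - 12 = 25 - 22 ≡ 3; y = λ·(10 - 3) - 22 ≡ 13. → (3, 13)
5P: (3, 13) + (12, 3). λ = (3 - 13)/(12 - 3) ≡ 19/9 mod 29. 9⁻¹ ≡ 13 (mod 29) since 9·13 = 117 ≡ 1, so λ ≡ 15.
  x = λ² - 3 - 12 = 225 - 15 ≡ 7; y = λ·(3 - 7) - 13 ≡ 14. → (7, 14)
6P: (7, 14) + (12, 3). λ = (3 - 14)/(12 - 7) ≡ 18/5 mod 29. 5⁻¹ ≡ 6 (mod 29), so λ ≡ 21.
  x = λ² - 7 - 12 = 441 - 19 ≡ 16; y = λ·(7 - 16) - 14 ≡ 0. → (16, 0)
7P: (16, 0) + (12, 3). λ = (3 - 0)/(12 - 16) ≡ 3/25 mod 29. 25⁻¹ ≡ 7 (mod 29), so λ ≡ 21.
  x = λ² - 16 - 12 = 441 - 28 ≡ 7; y = λ·(16 - 7) - 0 ≡ 15. → (7, 15)

(7, 15)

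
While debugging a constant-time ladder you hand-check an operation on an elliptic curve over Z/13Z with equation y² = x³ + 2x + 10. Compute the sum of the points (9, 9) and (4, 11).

(9, 4)

(9, 9) + (4, 11). λ = (11 - 9)/(4 - 9) ≡ 2/8 mod 13. 8⁻¹ ≡ 5 (mod 13), so λ ≡ 10.
  x = λ² - 9 - 4 = 100 - 13 ≡ 9; y = λ·(9 - 9) - 9 ≡ 4. → (9, 4)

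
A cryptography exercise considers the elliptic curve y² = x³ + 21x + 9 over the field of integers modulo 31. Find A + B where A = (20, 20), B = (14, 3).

(20, 20) + (14, 3). λ = (3 - 20)/(14 - 20) ≡ 14/25 mod 31. 25⁻¹ ≡ 5 (mod 31) since 25·5 = 125 ≡ 1, so λ ≡ 8.
  x = λ² - 20 - 14 = 64 - 34 ≡ 30; y = λ·(20 - 30) - 20 ≡ 24. → (30, 24)

(30, 24)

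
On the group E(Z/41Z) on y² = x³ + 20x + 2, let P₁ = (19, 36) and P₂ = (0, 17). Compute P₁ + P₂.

(23, 1)

(19, 36) + (0, 17). λ = (17 - 36)/(0 - 19) ≡ 22/22 mod 41. 22⁻¹ ≡ 28 (mod 41), so λ ≡ 1.
  x = λ² - 19 - 0 = 1 - 19 ≡ 23; y = λ·(19 - 23) - 36 ≡ 1. → (23, 1)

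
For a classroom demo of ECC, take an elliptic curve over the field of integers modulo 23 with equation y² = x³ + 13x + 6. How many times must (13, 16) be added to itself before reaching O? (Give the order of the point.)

2P: tangent at (13, 16): λ = (3·13² + 13)/(2·16) ≡ 14/9. 9⁻¹ ≡ 18 (mod 23), so λ ≡ 14·18 ≡ 22.
  x = λ² - 13 - 13 = 484 - 26 ≡ 21; y = λ·(13 - 21) - 16 ≡ 15. → (21, 15)
3P: (21, 15) + (13, 16). λ = (16 - 15)/(13 - 21) ≡ 1/15 mod 23. 15⁻¹ ≡ 20 (mod 23), so λ ≡ 20.
  x = λ² - 21 - 13 = 400 - 34 ≡ 21; y = λ·(21 - 21) - 15 ≡ 8. → (21, 8)
4P: (21, 8) + (13, 16). λ = (16 - 8)/(13 - 21) ≡ 8/15 mod 23. 15⁻¹ ≡ 20 (mod 23), so λ ≡ 22.
  x = λ² - 21 - 13 = 484 - 34 ≡ 13; y = λ·(21 - 13) - 8 ≡ 7. → (13, 7)
5P: (13, 7) + (13, 16): same x and y₁ ≡ -y₂, so the sum is O.
5P = O, so the order is 5.

5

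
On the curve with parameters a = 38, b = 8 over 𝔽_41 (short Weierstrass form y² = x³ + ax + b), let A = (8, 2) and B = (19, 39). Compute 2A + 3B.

(40, 16)

First 2A:
Repeated addition: build up to 2A.
2A: tangent at (8, 2): λ = (3·8² + 38)/(2·2) ≡ 25/4. 4⁻¹ ≡ 31 (mod 41) since 4·31 = 124 ≡ 1, so λ ≡ 25·31 ≡ 37.
  x = λ² - 8 - 8 = 1369 - 16 ≡ 0; y = λ·(8 - 0) - 2 ≡ 7. → (0, 7)
2A = (0, 7).
Next 3B:
Repeated addition: build up to 3B.
2B: tangent at (19, 39): λ = (3·19² + 38)/(2·39) ≡ 14/37. 37⁻¹ ≡ 10 (mod 41) since 37·10 = 370 ≡ 1, so λ ≡ 14·10 ≡ 17.
  x = λ² - 19 - 19 = 289 - 38 ≡ 5; y = λ·(19 - 5) - 39 ≡ 35. → (5, 35)
3B: (5, 35) + (19, 39). λ = (39 - 35)/(19 - 5) ≡ 4/14 mod 41. 14⁻¹ ≡ 3 (mod 41), so λ ≡ 12.
  x = λ² - 5 - 19 = 144 - 24 ≡ 38; y = λ·(5 - 38) - 35 ≡ 20. → (38, 20)
3B = (38, 20).
Finally 2A + 3B:
(0, 7) + (38, 20). λ = (20 - 7)/(38 - 0) ≡ 13/38 mod 41. 38⁻¹ ≡ 27 (mod 41), so λ ≡ 23.
  x = λ² - 0 - 38 = 529 - 38 ≡ 40; y = λ·(0 - 40) - 7 ≡ 16. → (40, 16)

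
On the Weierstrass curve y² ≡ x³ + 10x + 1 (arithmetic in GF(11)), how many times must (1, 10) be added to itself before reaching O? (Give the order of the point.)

10

2P: tangent at (1, 10): λ = (3·1² + 10)/(2·10) ≡ 2/9. 9⁻¹ ≡ 5 (mod 11) since 9·5 = 45 ≡ 1, so λ ≡ 2·5 ≡ 10.
  x = λ² - 1 - 1 = 100 - 2 ≡ 10; y = λ·(1 - 10) - 10 ≡ 10. → (10, 10)
3P: (10, 10) + (1, 10). λ = (10 - 10)/(1 - 10) ≡ 0/2 mod 11. 2⁻¹ ≡ 6 (mod 11) since 2·6 = 12 ≡ 1, so λ ≡ 0.
  x = λ² - 10 - 1 = 0 - 11 ≡ 0; y = λ·(10 - 0) - 10 ≡ 1. → (0, 1)
4P: (0, 1) + (1, 10). λ = (10 - 1)/(1 - 0) ≡ 9/1 mod 11. 1⁻¹ ≡ 1 (mod 11), so λ ≡ 9.
  x = λ² - 0 - 1 = 81 - 1 ≡ 3; y = λ·(0 - 3) - 1 ≡ 5. → (3, 5)
5P: (3, 5) + (1, 10). λ = (10 - 5)/(1 - 3) ≡ 5/9 mod 11. 9⁻¹ ≡ 5 (mod 11), so λ ≡ 3.
  x = λ² - 3 - 1 = 9 - 4 ≡ 5; y = λ·(3 - 5) - 5 ≡ 0. → (5, 0)
6P: (5, 0) + (1, 10). λ = (10 - 0)/(1 - 5) ≡ 10/7 mod 11. 7⁻¹ ≡ 8 (mod 11) since 7·8 = 56 ≡ 1, so λ ≡ 3.
  x = λ² - 5 - 1 = 9 - 6 ≡ 3; y = λ·(5 - 3) - 0 ≡ 6. → (3, 6)
7P: (3, 6) + (1, 10). λ = (10 - 6)/(1 - 3) ≡ 4/9 mod 11. 9⁻¹ ≡ 5 (mod 11), so λ ≡ 9.
  x = λ² - 3 - 1 = 81 - 4 ≡ 0; y = λ·(3 - 0) - 6 ≡ 10. → (0, 10)
8P: (0, 10) + (1, 10). λ = (10 - 10)/(1 - 0) ≡ 0/1 mod 11. 1⁻¹ ≡ 1 (mod 11) since 1·1 = 1 ≡ 1, so λ ≡ 0.
  x = λ² - 0 - 1 = 0 - 1 ≡ 10; y = λ·(0 - 10) - 10 ≡ 1. → (10, 1)
9P: (10, 1) + (1, 10). λ = (10 - 1)/(1 - 10) ≡ 9/2 mod 11. 2⁻¹ ≡ 6 (mod 11), so λ ≡ 10.
  x = λ² - 10 - 1 = 100 - 11 ≡ 1; y = λ·(10 - 1) - 1 ≡ 1. → (1, 1)
10P: (1, 1) + (1, 10): same x and y₁ ≡ -y₂, so the sum is O.
10P = O, so the order is 10.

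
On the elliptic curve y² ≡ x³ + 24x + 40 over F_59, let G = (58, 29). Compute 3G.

Repeated addition: build up to 3G.
2G: tangent at (58, 29): λ = (3·58² + 24)/(2·29) ≡ 27/58. 58⁻¹ ≡ 58 (mod 59) since 58·58 = 3364 ≡ 1, so λ ≡ 27·58 ≡ 32.
  x = λ² - 58 - 58 = 1024 - 116 ≡ 23; y = λ·(58 - 23) - 29 ≡ 29. → (23, 29)
3G: (23, 29) + (58, 29). λ = (29 - 29)/(58 - 23) ≡ 0/35 mod 59. 35⁻¹ ≡ 27 (mod 59), so λ ≡ 0.
  x = λ² - 23 - 58 = 0 - 81 ≡ 37; y = λ·(23 - 37) - 29 ≡ 30. → (37, 30)

(37, 30)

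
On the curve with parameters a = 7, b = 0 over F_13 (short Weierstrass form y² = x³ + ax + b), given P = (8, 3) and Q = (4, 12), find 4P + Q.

First 4P:
Repeated addition: build up to 4P.
2P: tangent at (8, 3): λ = (3·8² + 7)/(2·3) ≡ 4/6. 6⁻¹ ≡ 11 (mod 13) since 6·11 = 66 ≡ 1, so λ ≡ 4·11 ≡ 5.
  x = λ² - 8 - 8 = 25 - 16 ≡ 9; y = λ·(8 - 9) - 3 ≡ 5. → (9, 5)
3P: (9, 5) + (8, 3). λ = (3 - 5)/(8 - 9) ≡ 11/12 mod 13. 12⁻¹ ≡ 12 (mod 13), so λ ≡ 2.
  x = λ² - 9 - 8 = 4 - 17 ≡ 0; y = λ·(9 - 0) - 5 ≡ 0. → (0, 0)
4P: (0, 0) + (8, 3). λ = (3 - 0)/(8 - 0) ≡ 3/8 mod 13. 8⁻¹ ≡ 5 (mod 13), so λ ≡ 2.
  x = λ² - 0 - 8 = 4 - 8 ≡ 9; y = λ·(0 - 9) - 0 ≡ 8. → (9, 8)
4P = (9, 8).
Finally 4P + Q:
(9, 8) + (4, 12). λ = (12 - 8)/(4 - 9) ≡ 4/8 mod 13. 8⁻¹ ≡ 5 (mod 13) since 8·5 = 40 ≡ 1, so λ ≡ 7.
  x = λ² - 9 - 4 = 49 - 13 ≡ 10; y = λ·(9 - 10) - 8 ≡ 11. → (10, 11)

(10, 11)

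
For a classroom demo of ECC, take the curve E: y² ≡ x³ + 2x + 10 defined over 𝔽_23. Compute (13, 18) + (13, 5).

O

The two points share x = 13 and their y-coordinates satisfy 18 + 5 ≡ 0 (mod 23), so they are inverses. Their sum is O.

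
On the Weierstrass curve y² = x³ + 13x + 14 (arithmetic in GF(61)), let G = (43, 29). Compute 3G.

Repeated addition: build up to 3G.
2G: tangent at (43, 29): λ = (3·43² + 13)/(2·29) ≡ 9/58. 58⁻¹ ≡ 20 (mod 61) since 58·20 = 1160 ≡ 1, so λ ≡ 9·20 ≡ 58.
  x = λ² - 43 - 43 = 3364 - 86 ≡ 45; y = λ·(43 - 45) - 29 ≡ 38. → (45, 38)
3G: (45, 38) + (43, 29). λ = (29 - 38)/(43 - 45) ≡ 52/59 mod 61. 59⁻¹ ≡ 30 (mod 61), so λ ≡ 35.
  x = λ² - 45 - 43 = 1225 - 88 ≡ 39; y = λ·(45 - 39) - 38 ≡ 50. → (39, 50)

(39, 50)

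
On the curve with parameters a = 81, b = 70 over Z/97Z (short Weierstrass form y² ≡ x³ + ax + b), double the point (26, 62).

tangent at (26, 62): λ = (3·26² + 81)/(2·62) ≡ 72/27. 27⁻¹ ≡ 18 (mod 97) since 27·18 = 486 ≡ 1, so λ ≡ 72·18 ≡ 35.
  x = λ² - 26 - 26 = 1225 - 52 ≡ 9; y = λ·(26 - 9) - 62 ≡ 48. → (9, 48)

(9, 48)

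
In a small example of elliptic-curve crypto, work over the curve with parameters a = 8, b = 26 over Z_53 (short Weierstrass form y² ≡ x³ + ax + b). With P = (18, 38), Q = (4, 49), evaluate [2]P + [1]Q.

(6, 5)

First 2P:
Repeated addition: build up to 2P.
2P: tangent at (18, 38): λ = (3·18² + 8)/(2·38) ≡ 26/23. 23⁻¹ ≡ 30 (mod 53), so λ ≡ 26·30 ≡ 38.
  x = λ² - 18 - 18 = 1444 - 36 ≡ 30; y = λ·(18 - 30) - 38 ≡ 36. → (30, 36)
2P = (30, 36).
Finally 2P + Q:
(30, 36) + (4, 49). λ = (49 - 36)/(4 - 30) ≡ 13/27 mod 53. 27⁻¹ ≡ 2 (mod 53), so λ ≡ 26.
  x = λ² - 30 - 4 = 676 - 34 ≡ 6; y = λ·(30 - 6) - 36 ≡ 5. → (6, 5)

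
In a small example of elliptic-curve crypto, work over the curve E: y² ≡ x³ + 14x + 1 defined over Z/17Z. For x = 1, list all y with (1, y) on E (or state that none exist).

4, 13

x³ + 14x + 1 = 16 ≡ 16 (mod 17).
Square roots of 16 mod 17: 4 and 13 (since 4² = 16 ≡ 16).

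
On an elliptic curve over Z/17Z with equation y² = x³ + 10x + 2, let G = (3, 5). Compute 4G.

(0, 11)

Double-and-add on 4 = (100)₂. Start with G = (3, 5) for the leading 1-bit.
double: tangent at (3, 5): λ = (3·3² + 10)/(2·5) ≡ 3/10. 10⁻¹ ≡ 12 (mod 17), so λ ≡ 3·12 ≡ 2.
  x = λ² - 3 - 3 = 4 - 6 ≡ 15; y = λ·(3 - 15) - 5 ≡ 5. → (15, 5)
double: tangent at (15, 5): λ = (3·15² + 10)/(2·5) ≡ 5/10. 10⁻¹ ≡ 12 (mod 17) since 10·12 = 120 ≡ 1, so λ ≡ 5·12 ≡ 9.
  x = λ² - 15 - 15 = 81 - 30 ≡ 0; y = λ·(15 - 0) - 5 ≡ 11. → (0, 11)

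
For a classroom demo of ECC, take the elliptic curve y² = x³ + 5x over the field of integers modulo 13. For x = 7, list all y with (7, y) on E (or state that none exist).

x³ + 5x + 0 = 378 ≡ 1 (mod 13).
Square roots of 1 mod 13: 1 and 12 (since 1² = 1 ≡ 1).

1, 12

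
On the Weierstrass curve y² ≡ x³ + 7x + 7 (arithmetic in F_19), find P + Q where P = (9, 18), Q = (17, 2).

(9, 18) + (17, 2). λ = (2 - 18)/(17 - 9) ≡ 3/8 mod 19. 8⁻¹ ≡ 12 (mod 19) since 8·12 = 96 ≡ 1, so λ ≡ 17.
  x = λ² - 9 - 17 = 289 - 26 ≡ 16; y = λ·(9 - 16) - 18 ≡ 15. → (16, 15)

(16, 15)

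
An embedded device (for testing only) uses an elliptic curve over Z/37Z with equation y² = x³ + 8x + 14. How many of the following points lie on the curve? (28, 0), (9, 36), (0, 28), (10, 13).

2

(28, 0): 0² ≡ 0, rhs ≡ 27 → off.
(9, 36): 36² ≡ 1, rhs ≡ 1 → on.
(0, 28): 28² ≡ 7, rhs ≡ 14 → off.
(10, 13): 13² ≡ 21, rhs ≡ 21 → on.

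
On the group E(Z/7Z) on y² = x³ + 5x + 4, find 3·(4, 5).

(3, 2)

Write G = (4, 5).
Repeated addition: build up to 3G.
2G: tangent at (4, 5): λ = (3·4² + 5)/(2·5) ≡ 4/3. 3⁻¹ ≡ 5 (mod 7) since 3·5 = 15 ≡ 1, so λ ≡ 4·5 ≡ 6.
  x = λ² - 4 - 4 = 36 - 8 ≡ 0; y = λ·(4 - 0) - 5 ≡ 5. → (0, 5)
3G: (0, 5) + (4, 5). λ = (5 - 5)/(4 - 0) ≡ 0/4 mod 7. 4⁻¹ ≡ 2 (mod 7) since 4·2 = 8 ≡ 1, so λ ≡ 0.
  x = λ² - 0 - 4 = 0 - 4 ≡ 3; y = λ·(0 - 3) - 5 ≡ 2. → (3, 2)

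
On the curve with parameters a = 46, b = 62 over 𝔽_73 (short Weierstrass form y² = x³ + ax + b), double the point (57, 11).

(14, 47)

tangent at (57, 11): λ = (3·57² + 46)/(2·11) ≡ 11/22. 22⁻¹ ≡ 10 (mod 73) since 22·10 = 220 ≡ 1, so λ ≡ 11·10 ≡ 37.
  x = λ² - 57 - 57 = 1369 - 114 ≡ 14; y = λ·(57 - 14) - 11 ≡ 47. → (14, 47)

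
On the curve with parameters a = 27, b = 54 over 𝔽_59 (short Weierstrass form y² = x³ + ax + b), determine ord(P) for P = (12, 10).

2P: tangent at (12, 10): λ = (3·12² + 27)/(2·10) ≡ 46/20. 20⁻¹ ≡ 3 (mod 59), so λ ≡ 46·3 ≡ 20.
  x = λ² - 12 - 12 = 400 - 24 ≡ 22; y = λ·(12 - 22) - 10 ≡ 26. → (22, 26)
3P: (22, 26) + (12, 10). λ = (10 - 26)/(12 - 22) ≡ 43/49 mod 59. 49⁻¹ ≡ 53 (mod 59) since 49·53 = 2597 ≡ 1, so λ ≡ 37.
  x = λ² - 22 - 12 = 1369 - 34 ≡ 37; y = λ·(22 - 37) - 26 ≡ 9. → (37, 9)
4P: (37, 9) + (12, 10). λ = (10 - 9)/(12 - 37) ≡ 1/34 mod 59. 34⁻¹ ≡ 33 (mod 59) since 34·33 = 1122 ≡ 1, so λ ≡ 33.
  x = λ² - 37 - 12 = 1089 - 49 ≡ 37; y = λ·(37 - 37) - 9 ≡ 50. → (37, 50)
5P: (37, 50) + (12, 10). λ = (10 - 50)/(12 - 37) ≡ 19/34 mod 59. 34⁻¹ ≡ 33 (mod 59), so λ ≡ 37.
  x = λ² - 37 - 12 = 1369 - 49 ≡ 22; y = λ·(37 - 22) - 50 ≡ 33. → (22, 33)
6P: (22, 33) + (12, 10). λ = (10 - 33)/(12 - 22) ≡ 36/49 mod 59. 49⁻¹ ≡ 53 (mod 59), so λ ≡ 20.
  x = λ² - 22 - 12 = 400 - 34 ≡ 12; y = λ·(22 - 12) - 33 ≡ 49. → (12, 49)
7P: (12, 49) + (12, 10): same x and y₁ ≡ -y₂, so the sum is ∞.
7P = ∞, so the order is 7.

7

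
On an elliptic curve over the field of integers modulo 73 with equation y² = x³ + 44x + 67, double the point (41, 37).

(9, 30)

tangent at (41, 37): λ = (3·41² + 44)/(2·37) ≡ 50/1. 1⁻¹ ≡ 1 (mod 73), so λ ≡ 50·1 ≡ 50.
  x = λ² - 41 - 41 = 2500 - 82 ≡ 9; y = λ·(41 - 9) - 37 ≡ 30. → (9, 30)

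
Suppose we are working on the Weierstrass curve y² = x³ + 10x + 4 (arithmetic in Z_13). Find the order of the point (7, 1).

2P: tangent at (7, 1): λ = (3·7² + 10)/(2·1) ≡ 1/2. 2⁻¹ ≡ 7 (mod 13) since 2·7 = 14 ≡ 1, so λ ≡ 1·7 ≡ 7.
  x = λ² - 7 - 7 = 49 - 14 ≡ 9; y = λ·(7 - 9) - 1 ≡ 11. → (9, 11)
3P: (9, 11) + (7, 1). λ = (1 - 11)/(7 - 9) ≡ 3/11 mod 13. 11⁻¹ ≡ 6 (mod 13), so λ ≡ 5.
  x = λ² - 9 - 7 = 25 - 16 ≡ 9; y = λ·(9 - 9) - 11 ≡ 2. → (9, 2)
4P: (9, 2) + (7, 1). λ = (1 - 2)/(7 - 9) ≡ 12/11 mod 13. 11⁻¹ ≡ 6 (mod 13), so λ ≡ 7.
  x = λ² - 9 - 7 = 49 - 16 ≡ 7; y = λ·(9 - 7) - 2 ≡ 12. → (7, 12)
5P: (7, 12) + (7, 1): same x and y₁ ≡ -y₂, so the sum is ∞.
5P = ∞, so the order is 5.

5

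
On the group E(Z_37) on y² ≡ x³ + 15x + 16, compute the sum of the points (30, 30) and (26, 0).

(28, 22)

(30, 30) + (26, 0). λ = (0 - 30)/(26 - 30) ≡ 7/33 mod 37. 33⁻¹ ≡ 9 (mod 37), so λ ≡ 26.
  x = λ² - 30 - 26 = 676 - 56 ≡ 28; y = λ·(30 - 28) - 30 ≡ 22. → (28, 22)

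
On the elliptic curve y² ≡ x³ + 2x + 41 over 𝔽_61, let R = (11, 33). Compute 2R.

(0, 38)

tangent at (11, 33): λ = (3·11² + 2)/(2·33) ≡ 60/5. 5⁻¹ ≡ 49 (mod 61) since 5·49 = 245 ≡ 1, so λ ≡ 60·49 ≡ 12.
  x = λ² - 11 - 11 = 144 - 22 ≡ 0; y = λ·(11 - 0) - 33 ≡ 38. → (0, 38)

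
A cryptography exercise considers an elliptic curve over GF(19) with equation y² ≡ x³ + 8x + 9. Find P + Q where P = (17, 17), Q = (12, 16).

(17, 17) + (12, 16). λ = (16 - 17)/(12 - 17) ≡ 18/14 mod 19. 14⁻¹ ≡ 15 (mod 19) since 14·15 = 210 ≡ 1, so λ ≡ 4.
  x = λ² - 17 - 12 = 16 - 29 ≡ 6; y = λ·(17 - 6) - 17 ≡ 8. → (6, 8)

(6, 8)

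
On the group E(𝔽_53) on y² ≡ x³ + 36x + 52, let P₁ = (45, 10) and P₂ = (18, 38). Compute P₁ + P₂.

(52, 11)

(45, 10) + (18, 38). λ = (38 - 10)/(18 - 45) ≡ 28/26 mod 53. 26⁻¹ ≡ 51 (mod 53) since 26·51 = 1326 ≡ 1, so λ ≡ 50.
  x = λ² - 45 - 18 = 2500 - 63 ≡ 52; y = λ·(45 - 52) - 10 ≡ 11. → (52, 11)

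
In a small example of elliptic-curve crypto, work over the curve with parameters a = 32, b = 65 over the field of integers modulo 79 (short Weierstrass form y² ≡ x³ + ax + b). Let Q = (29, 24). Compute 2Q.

tangent at (29, 24): λ = (3·29² + 32)/(2·24) ≡ 27/48. 48⁻¹ ≡ 28 (mod 79), so λ ≡ 27·28 ≡ 45.
  x = λ² - 29 - 29 = 2025 - 58 ≡ 71; y = λ·(29 - 71) - 24 ≡ 61. → (71, 61)

(71, 61)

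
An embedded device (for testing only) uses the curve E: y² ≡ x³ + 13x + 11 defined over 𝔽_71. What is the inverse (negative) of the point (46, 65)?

-(46, 65) = (46, -65 mod 71) = (46, 6).

(46, 6)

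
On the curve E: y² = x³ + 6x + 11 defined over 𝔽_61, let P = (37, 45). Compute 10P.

(12, 46)

Repeated addition: build up to 10P.
2P: tangent at (37, 45): λ = (3·37² + 6)/(2·45) ≡ 26/29. 29⁻¹ ≡ 40 (mod 61), so λ ≡ 26·40 ≡ 3.
  x = λ² - 37 - 37 = 9 - 74 ≡ 57; y = λ·(37 - 57) - 45 ≡ 17. → (57, 17)
3P: (57, 17) + (37, 45). λ = (45 - 17)/(37 - 57) ≡ 28/41 mod 61. 41⁻¹ ≡ 3 (mod 61), so λ ≡ 23.
  x = λ² - 57 - 37 = 529 - 94 ≡ 8; y = λ·(57 - 8) - 17 ≡ 12. → (8, 12)
4P: (8, 12) + (37, 45). λ = (45 - 12)/(37 - 8) ≡ 33/29 mod 61. 29⁻¹ ≡ 40 (mod 61), so λ ≡ 39.
  x = λ² - 8 - 37 = 1521 - 45 ≡ 12; y = λ·(8 - 12) - 12 ≡ 15. → (12, 15)
5P: (12, 15) + (37, 45). λ = (45 - 15)/(37 - 12) ≡ 30/25 mod 61. 25⁻¹ ≡ 22 (mod 61), so λ ≡ 50.
  x = λ² - 12 - 37 = 2500 - 49 ≡ 11; y = λ·(12 - 11) - 15 ≡ 35. → (11, 35)
6P: (11, 35) + (37, 45). λ = (45 - 35)/(37 - 11) ≡ 10/26 mod 61. 26⁻¹ ≡ 54 (mod 61) since 26·54 = 1404 ≡ 1, so λ ≡ 52.
  x = λ² - 11 - 37 = 2704 - 48 ≡ 33; y = λ·(11 - 33) - 35 ≡ 41. → (33, 41)
7P: (33, 41) + (37, 45). λ = (45 - 41)/(37 - 33) ≡ 4/4 mod 61. 4⁻¹ ≡ 46 (mod 61) since 4·46 = 184 ≡ 1, so λ ≡ 1.
  x = λ² - 33 - 37 = 1 - 70 ≡ 53; y = λ·(33 - 53) - 41 ≡ 0. → (53, 0)
8P: (53, 0) + (37, 45). λ = (45 - 0)/(37 - 53) ≡ 45/45 mod 61. 45⁻¹ ≡ 19 (mod 61), so λ ≡ 1.
  x = λ² - 53 - 37 = 1 - 90 ≡ 33; y = λ·(53 - 33) - 0 ≡ 20. → (33, 20)
9P: (33, 20) + (37, 45). λ = (45 - 20)/(37 - 33) ≡ 25/4 mod 61. 4⁻¹ ≡ 46 (mod 61), so λ ≡ 52.
  x = λ² - 33 - 37 = 2704 - 70 ≡ 11; y = λ·(33 - 11) - 20 ≡ 26. → (11, 26)
10P: (11, 26) + (37, 45). λ = (45 - 26)/(37 - 11) ≡ 19/26 mod 61. 26⁻¹ ≡ 54 (mod 61), so λ ≡ 50.
  x = λ² - 11 - 37 = 2500 - 48 ≡ 12; y = λ·(11 - 12) - 26 ≡ 46. → (12, 46)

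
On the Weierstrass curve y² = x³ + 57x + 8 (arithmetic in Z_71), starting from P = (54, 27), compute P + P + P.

Repeated addition: build up to 3P.
2P: tangent at (54, 27): λ = (3·54² + 57)/(2·27) ≡ 1/54. 54⁻¹ ≡ 25 (mod 71) since 54·25 = 1350 ≡ 1, so λ ≡ 1·25 ≡ 25.
  x = λ² - 54 - 54 = 625 - 108 ≡ 20; y = λ·(54 - 20) - 27 ≡ 42. → (20, 42)
3P: (20, 42) + (54, 27). λ = (27 - 42)/(54 - 20) ≡ 56/34 mod 71. 34⁻¹ ≡ 23 (mod 71), so λ ≡ 10.
  x = λ² - 20 - 54 = 100 - 74 ≡ 26; y = λ·(20 - 26) - 42 ≡ 40. → (26, 40)

(26, 40)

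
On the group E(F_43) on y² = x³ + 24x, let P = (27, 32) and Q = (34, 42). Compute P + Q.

(13, 31)

(27, 32) + (34, 42). λ = (42 - 32)/(34 - 27) ≡ 10/7 mod 43. 7⁻¹ ≡ 37 (mod 43), so λ ≡ 26.
  x = λ² - 27 - 34 = 676 - 61 ≡ 13; y = λ·(27 - 13) - 32 ≡ 31. → (13, 31)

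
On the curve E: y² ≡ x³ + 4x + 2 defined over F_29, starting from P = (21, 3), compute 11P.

Repeated addition: build up to 11P.
2P: tangent at (21, 3): λ = (3·21² + 4)/(2·3) ≡ 22/6. 6⁻¹ ≡ 5 (mod 29), so λ ≡ 22·5 ≡ 23.
  x = λ² - 21 - 21 = 529 - 42 ≡ 23; y = λ·(21 - 23) - 3 ≡ 9. → (23, 9)
3P: (23, 9) + (21, 3). λ = (3 - 9)/(21 - 23) ≡ 23/27 mod 29. 27⁻¹ ≡ 14 (mod 29) since 27·14 = 378 ≡ 1, so λ ≡ 3.
  x = λ² - 23 - 21 = 9 - 44 ≡ 23; y = λ·(23 - 23) - 9 ≡ 20. → (23, 20)
4P: (23, 20) + (21, 3). λ = (3 - 20)/(21 - 23) ≡ 12/27 mod 29. 27⁻¹ ≡ 14 (mod 29) since 27·14 = 378 ≡ 1, so λ ≡ 23.
  x = λ² - 23 - 21 = 529 - 44 ≡ 21; y = λ·(23 - 21) - 20 ≡ 26. → (21, 26)
5P: (21, 26) + (21, 3): same x and y₁ ≡ -y₂, so the sum is 𝒪.
6P: 𝒪 + (21, 3) = (21, 3) (identity).
7P: tangent at (21, 3): λ = (3·21² + 4)/(2·3) ≡ 22/6. 6⁻¹ ≡ 5 (mod 29), so λ ≡ 22·5 ≡ 23.
  x = λ² - 21 - 21 = 529 - 42 ≡ 23; y = λ·(21 - 23) - 3 ≡ 9. → (23, 9)
8P: (23, 9) + (21, 3). λ = (3 - 9)/(21 - 23) ≡ 23/27 mod 29. 27⁻¹ ≡ 14 (mod 29), so λ ≡ 3.
  x = λ² - 23 - 21 = 9 - 44 ≡ 23; y = λ·(23 - 23) - 9 ≡ 20. → (23, 20)
9P: (23, 20) + (21, 3). λ = (3 - 20)/(21 - 23) ≡ 12/27 mod 29. 27⁻¹ ≡ 14 (mod 29) since 27·14 = 378 ≡ 1, so λ ≡ 23.
  x = λ² - 23 - 21 = 529 - 44 ≡ 21; y = λ·(23 - 21) - 20 ≡ 26. → (21, 26)
10P: (21, 26) + (21, 3): same x and y₁ ≡ -y₂, so the sum is 𝒪.
11P: 𝒪 + (21, 3) = (21, 3) (identity).

(21, 3)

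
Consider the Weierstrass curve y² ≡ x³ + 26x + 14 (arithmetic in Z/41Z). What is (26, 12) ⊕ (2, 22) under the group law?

(26, 12) + (2, 22). λ = (22 - 12)/(2 - 26) ≡ 10/17 mod 41. 17⁻¹ ≡ 29 (mod 41) since 17·29 = 493 ≡ 1, so λ ≡ 3.
  x = λ² - 26 - 2 = 9 - 28 ≡ 22; y = λ·(26 - 22) - 12 ≡ 0. → (22, 0)

(22, 0)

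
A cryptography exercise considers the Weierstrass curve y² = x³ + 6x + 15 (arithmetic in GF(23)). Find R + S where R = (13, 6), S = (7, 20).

(11, 20)

(13, 6) + (7, 20). λ = (20 - 6)/(7 - 13) ≡ 14/17 mod 23. 17⁻¹ ≡ 19 (mod 23), so λ ≡ 13.
  x = λ² - 13 - 7 = 169 - 20 ≡ 11; y = λ·(13 - 11) - 6 ≡ 20. → (11, 20)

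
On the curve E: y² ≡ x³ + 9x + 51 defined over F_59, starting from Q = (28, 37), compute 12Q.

Double-and-add on 12 = (1100)₂. Start with Q = (28, 37) for the leading 1-bit.
double: tangent at (28, 37): λ = (3·28² + 9)/(2·37) ≡ 1/15. 15⁻¹ ≡ 4 (mod 59), so λ ≡ 1·4 ≡ 4.
  x = λ² - 28 - 28 = 16 - 56 ≡ 19; y = λ·(28 - 19) - 37 ≡ 58. → (19, 58)
add Q: (19, 58) + (28, 37). λ = (37 - 58)/(28 - 19) ≡ 38/9 mod 59. 9⁻¹ ≡ 46 (mod 59) since 9·46 = 414 ≡ 1, so λ ≡ 37.
  x = λ² - 19 - 28 = 1369 - 47 ≡ 24; y = λ·(19 - 24) - 58 ≡ 52. → (24, 52)
double: tangent at (24, 52): λ = (3·24² + 9)/(2·52) ≡ 26/45. 45⁻¹ ≡ 21 (mod 59), so λ ≡ 26·21 ≡ 15.
  x = λ² - 24 - 24 = 225 - 48 ≡ 0; y = λ·(24 - 0) - 52 ≡ 13. → (0, 13)
double: tangent at (0, 13): λ = (3·0² + 9)/(2·13) ≡ 9/26. 26⁻¹ ≡ 25 (mod 59), so λ ≡ 9·25 ≡ 48.
  x = λ² - 0 - 0 = 2304 - 0 ≡ 3; y = λ·(0 - 3) - 13 ≡ 20. → (3, 20)

(3, 20)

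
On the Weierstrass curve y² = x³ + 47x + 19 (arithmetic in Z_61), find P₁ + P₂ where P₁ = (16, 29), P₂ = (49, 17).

(41, 30)

(16, 29) + (49, 17). λ = (17 - 29)/(49 - 16) ≡ 49/33 mod 61. 33⁻¹ ≡ 37 (mod 61) since 33·37 = 1221 ≡ 1, so λ ≡ 44.
  x = λ² - 16 - 49 = 1936 - 65 ≡ 41; y = λ·(16 - 41) - 29 ≡ 30. → (41, 30)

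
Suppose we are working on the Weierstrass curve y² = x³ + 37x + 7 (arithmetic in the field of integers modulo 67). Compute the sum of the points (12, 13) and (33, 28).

(2, 42)

(12, 13) + (33, 28). λ = (28 - 13)/(33 - 12) ≡ 15/21 mod 67. 21⁻¹ ≡ 16 (mod 67) since 21·16 = 336 ≡ 1, so λ ≡ 39.
  x = λ² - 12 - 33 = 1521 - 45 ≡ 2; y = λ·(12 - 2) - 13 ≡ 42. → (2, 42)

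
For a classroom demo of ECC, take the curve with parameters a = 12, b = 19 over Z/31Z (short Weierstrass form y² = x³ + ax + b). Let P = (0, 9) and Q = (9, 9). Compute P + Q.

(0, 9) + (9, 9). λ = (9 - 9)/(9 - 0) ≡ 0/9 mod 31. 9⁻¹ ≡ 7 (mod 31), so λ ≡ 0.
  x = λ² - 0 - 9 = 0 - 9 ≡ 22; y = λ·(0 - 22) - 9 ≡ 22. → (22, 22)

(22, 22)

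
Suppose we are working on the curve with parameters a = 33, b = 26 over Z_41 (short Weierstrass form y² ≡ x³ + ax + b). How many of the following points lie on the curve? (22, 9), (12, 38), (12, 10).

(22, 9): 9² ≡ 40, rhs ≡ 2 → off.
(12, 38): 38² ≡ 9, rhs ≡ 18 → off.
(12, 10): 10² ≡ 18, rhs ≡ 18 → on.

1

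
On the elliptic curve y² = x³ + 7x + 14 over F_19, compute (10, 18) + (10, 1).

The two points share x = 10 and their y-coordinates satisfy 18 + 1 ≡ 0 (mod 19), so they are inverses. Their sum is the point at infinity.

O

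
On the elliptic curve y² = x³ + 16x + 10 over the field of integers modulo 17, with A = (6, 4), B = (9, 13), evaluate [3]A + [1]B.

First 3A:
Repeated addition: build up to 3A.
2A: tangent at (6, 4): λ = (3·6² + 16)/(2·4) ≡ 5/8. 8⁻¹ ≡ 15 (mod 17), so λ ≡ 5·15 ≡ 7.
  x = λ² - 6 - 6 = 49 - 12 ≡ 3; y = λ·(6 - 3) - 4 ≡ 0. → (3, 0)
3A: (3, 0) + (6, 4). λ = (4 - 0)/(6 - 3) ≡ 4/3 mod 17. 3⁻¹ ≡ 6 (mod 17), so λ ≡ 7.
  x = λ² - 3 - 6 = 49 - 9 ≡ 6; y = λ·(3 - 6) - 0 ≡ 13. → (6, 13)
3A = (6, 13).
Finally 3A + B:
(6, 13) + (9, 13). λ = (13 - 13)/(9 - 6) ≡ 0/3 mod 17. 3⁻¹ ≡ 6 (mod 17) since 3·6 = 18 ≡ 1, so λ ≡ 0.
  x = λ² - 6 - 9 = 0 - 15 ≡ 2; y = λ·(6 - 2) - 13 ≡ 4. → (2, 4)

(2, 4)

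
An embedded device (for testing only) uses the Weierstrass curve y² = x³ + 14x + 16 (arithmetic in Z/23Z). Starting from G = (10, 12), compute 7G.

(3, 19)

Double-and-add on 7 = (111)₂. Start with G = (10, 12) for the leading 1-bit.
double: tangent at (10, 12): λ = (3·10² + 14)/(2·12) ≡ 15/1. 1⁻¹ ≡ 1 (mod 23), so λ ≡ 15·1 ≡ 15.
  x = λ² - 10 - 10 = 225 - 20 ≡ 21; y = λ·(10 - 21) - 12 ≡ 7. → (21, 7)
add G: (21, 7) + (10, 12). λ = (12 - 7)/(10 - 21) ≡ 5/12 mod 23. 12⁻¹ ≡ 2 (mod 23), so λ ≡ 10.
  x = λ² - 21 - 10 = 100 - 31 ≡ 0; y = λ·(21 - 0) - 7 ≡ 19. → (0, 19)
double: tangent at (0, 19): λ = (3·0² + 14)/(2·19) ≡ 14/15. 15⁻¹ ≡ 20 (mod 23), so λ ≡ 14·20 ≡ 4.
  x = λ² - 0 - 0 = 16 - 0 ≡ 16; y = λ·(0 - 16) - 19 ≡ 9. → (16, 9)
add G: (16, 9) + (10, 12). λ = (12 - 9)/(10 - 16) ≡ 3/17 mod 23. 17⁻¹ ≡ 19 (mod 23), so λ ≡ 11.
  x = λ² - 16 - 10 = 121 - 26 ≡ 3; y = λ·(16 - 3) - 9 ≡ 19. → (3, 19)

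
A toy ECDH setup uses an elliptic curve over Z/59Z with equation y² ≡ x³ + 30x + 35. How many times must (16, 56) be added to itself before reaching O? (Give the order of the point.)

2P: tangent at (16, 56): λ = (3·16² + 30)/(2·56) ≡ 31/53. 53⁻¹ ≡ 49 (mod 59), so λ ≡ 31·49 ≡ 44.
  x = λ² - 16 - 16 = 1936 - 32 ≡ 16; y = λ·(16 - 16) - 56 ≡ 3. → (16, 3)
3P: (16, 3) + (16, 56): same x and y₁ ≡ -y₂, so the sum is O.
3P = O, so the order is 3.

3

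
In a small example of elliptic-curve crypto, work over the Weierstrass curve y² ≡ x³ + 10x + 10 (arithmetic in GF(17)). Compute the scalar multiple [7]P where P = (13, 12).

Double-and-add on 7 = (111)₂. Start with P = (13, 12) for the leading 1-bit.
double: tangent at (13, 12): λ = (3·13² + 10)/(2·12) ≡ 7/7. 7⁻¹ ≡ 5 (mod 17), so λ ≡ 7·5 ≡ 1.
  x = λ² - 13 - 13 = 1 - 26 ≡ 9; y = λ·(13 - 9) - 12 ≡ 9. → (9, 9)
add P: (9, 9) + (13, 12). λ = (12 - 9)/(13 - 9) ≡ 3/4 mod 17. 4⁻¹ ≡ 13 (mod 17), so λ ≡ 5.
  x = λ² - 9 - 13 = 25 - 22 ≡ 3; y = λ·(9 - 3) - 9 ≡ 4. → (3, 4)
double: tangent at (3, 4): λ = (3·3² + 10)/(2·4) ≡ 3/8. 8⁻¹ ≡ 15 (mod 17), so λ ≡ 3·15 ≡ 11.
  x = λ² - 3 - 3 = 121 - 6 ≡ 13; y = λ·(3 - 13) - 4 ≡ 5. → (13, 5)
add P: (13, 5) + (13, 12): same x and y₁ ≡ -y₂, so the sum is ∞.

O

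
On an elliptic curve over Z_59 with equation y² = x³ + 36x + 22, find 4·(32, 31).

Write G = (32, 31).
Repeated addition: build up to 4G.
2G: tangent at (32, 31): λ = (3·32² + 36)/(2·31) ≡ 40/3. 3⁻¹ ≡ 20 (mod 59) since 3·20 = 60 ≡ 1, so λ ≡ 40·20 ≡ 33.
  x = λ² - 32 - 32 = 1089 - 64 ≡ 22; y = λ·(32 - 22) - 31 ≡ 4. → (22, 4)
3G: (22, 4) + (32, 31). λ = (31 - 4)/(32 - 22) ≡ 27/10 mod 59. 10⁻¹ ≡ 6 (mod 59), so λ ≡ 44.
  x = λ² - 22 - 32 = 1936 - 54 ≡ 53; y = λ·(22 - 53) - 4 ≡ 48. → (53, 48)
4G: (53, 48) + (32, 31). λ = (31 - 48)/(32 - 53) ≡ 42/38 mod 59. 38⁻¹ ≡ 14 (mod 59), so λ ≡ 57.
  x = λ² - 53 - 32 = 3249 - 85 ≡ 37; y = λ·(53 - 37) - 48 ≡ 38. → (37, 38)

(37, 38)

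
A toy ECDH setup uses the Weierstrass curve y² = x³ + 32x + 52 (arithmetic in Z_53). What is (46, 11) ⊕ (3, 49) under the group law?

(46, 42)

(46, 11) + (3, 49). λ = (49 - 11)/(3 - 46) ≡ 38/10 mod 53. 10⁻¹ ≡ 16 (mod 53) since 10·16 = 160 ≡ 1, so λ ≡ 25.
  x = λ² - 46 - 3 = 625 - 49 ≡ 46; y = λ·(46 - 46) - 11 ≡ 42. → (46, 42)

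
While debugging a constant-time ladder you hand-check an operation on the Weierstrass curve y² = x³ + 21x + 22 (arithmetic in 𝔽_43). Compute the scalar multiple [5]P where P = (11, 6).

Repeated addition: build up to 5P.
2P: tangent at (11, 6): λ = (3·11² + 21)/(2·6) ≡ 40/12. 12⁻¹ ≡ 18 (mod 43) since 12·18 = 216 ≡ 1, so λ ≡ 40·18 ≡ 32.
  x = λ² - 11 - 11 = 1024 - 22 ≡ 13; y = λ·(11 - 13) - 6 ≡ 16. → (13, 16)
3P: (13, 16) + (11, 6). λ = (6 - 16)/(11 - 13) ≡ 33/41 mod 43. 41⁻¹ ≡ 21 (mod 43) since 41·21 = 861 ≡ 1, so λ ≡ 5.
  x = λ² - 13 - 11 = 25 - 24 ≡ 1; y = λ·(13 - 1) - 16 ≡ 1. → (1, 1)
4P: (1, 1) + (11, 6). λ = (6 - 1)/(11 - 1) ≡ 5/10 mod 43. 10⁻¹ ≡ 13 (mod 43), so λ ≡ 22.
  x = λ² - 1 - 11 = 484 - 12 ≡ 42; y = λ·(1 - 42) - 1 ≡ 0. → (42, 0)
5P: (42, 0) + (11, 6). λ = (6 - 0)/(11 - 42) ≡ 6/12 mod 43. 12⁻¹ ≡ 18 (mod 43), so λ ≡ 22.
  x = λ² - 42 - 11 = 484 - 53 ≡ 1; y = λ·(42 - 1) - 0 ≡ 42. → (1, 42)

(1, 42)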